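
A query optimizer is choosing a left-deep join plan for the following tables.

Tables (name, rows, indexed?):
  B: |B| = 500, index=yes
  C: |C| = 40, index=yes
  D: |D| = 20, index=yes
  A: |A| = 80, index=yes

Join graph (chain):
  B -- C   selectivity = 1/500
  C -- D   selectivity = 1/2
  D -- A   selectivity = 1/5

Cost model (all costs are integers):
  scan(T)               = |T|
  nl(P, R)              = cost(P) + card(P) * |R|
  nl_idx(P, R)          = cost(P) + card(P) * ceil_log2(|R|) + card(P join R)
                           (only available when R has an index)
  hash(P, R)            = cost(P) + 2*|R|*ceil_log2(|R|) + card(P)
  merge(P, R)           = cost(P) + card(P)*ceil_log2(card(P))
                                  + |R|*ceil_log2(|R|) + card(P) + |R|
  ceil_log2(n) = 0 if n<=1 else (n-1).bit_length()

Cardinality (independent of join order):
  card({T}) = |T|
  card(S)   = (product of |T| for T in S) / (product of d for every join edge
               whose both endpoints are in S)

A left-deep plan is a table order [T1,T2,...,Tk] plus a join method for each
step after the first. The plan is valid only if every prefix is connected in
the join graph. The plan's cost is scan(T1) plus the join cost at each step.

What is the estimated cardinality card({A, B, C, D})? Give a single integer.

Tables in S: A(80), B(500), C(40), D(20)
Edges inside S: B-C(d=500), C-D(d=2), D-A(d=5)
numerator = 80 * 500 * 40 * 20 = 32000000
denominator = 500 * 2 * 5 = 5000
card(S) = 32000000 / 5000 = 6400

6400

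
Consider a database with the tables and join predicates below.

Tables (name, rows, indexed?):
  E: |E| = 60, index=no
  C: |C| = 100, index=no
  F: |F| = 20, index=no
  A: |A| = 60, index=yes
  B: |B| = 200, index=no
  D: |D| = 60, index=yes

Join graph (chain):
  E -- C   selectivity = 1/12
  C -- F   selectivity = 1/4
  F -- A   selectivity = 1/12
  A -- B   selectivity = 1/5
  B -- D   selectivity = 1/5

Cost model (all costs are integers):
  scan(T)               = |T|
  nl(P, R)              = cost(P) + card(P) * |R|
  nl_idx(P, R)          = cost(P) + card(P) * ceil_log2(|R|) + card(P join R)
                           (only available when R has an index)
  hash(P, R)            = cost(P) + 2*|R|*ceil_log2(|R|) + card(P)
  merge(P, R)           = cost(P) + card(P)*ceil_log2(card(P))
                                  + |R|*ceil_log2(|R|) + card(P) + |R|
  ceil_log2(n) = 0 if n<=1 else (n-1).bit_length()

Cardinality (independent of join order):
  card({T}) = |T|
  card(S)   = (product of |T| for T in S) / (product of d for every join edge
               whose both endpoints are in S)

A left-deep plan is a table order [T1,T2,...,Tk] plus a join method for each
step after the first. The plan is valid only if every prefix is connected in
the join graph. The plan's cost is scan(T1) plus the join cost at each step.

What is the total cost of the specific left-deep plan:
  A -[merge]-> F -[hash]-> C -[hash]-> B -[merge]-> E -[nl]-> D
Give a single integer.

step 1: scan A: cost=60, card=60
step 2: join F via merge
    card(P join F) = 60*20/(12) = 100
    cost = 60 + 60*6 + 20*5 + 60 + 20 = 600
step 3: join C via hash
    card(P join C) = 100*100/(4) = 2500
    cost = 600 + 2*100*7 + 100 = 2100
step 4: join B via hash
    card(P join B) = 2500*200/(5) = 100000
    cost = 2100 + 2*200*8 + 2500 = 7800
step 5: join E via merge
    card(P join E) = 100000*60/(12) = 500000
    cost = 7800 + 100000*17 + 60*6 + 100000 + 60 = 1808220
step 6: join D via nl
    card(P join D) = 500000*60/(5) = 6000000
    cost = 1808220 + 500000*60 = 31808220

31808220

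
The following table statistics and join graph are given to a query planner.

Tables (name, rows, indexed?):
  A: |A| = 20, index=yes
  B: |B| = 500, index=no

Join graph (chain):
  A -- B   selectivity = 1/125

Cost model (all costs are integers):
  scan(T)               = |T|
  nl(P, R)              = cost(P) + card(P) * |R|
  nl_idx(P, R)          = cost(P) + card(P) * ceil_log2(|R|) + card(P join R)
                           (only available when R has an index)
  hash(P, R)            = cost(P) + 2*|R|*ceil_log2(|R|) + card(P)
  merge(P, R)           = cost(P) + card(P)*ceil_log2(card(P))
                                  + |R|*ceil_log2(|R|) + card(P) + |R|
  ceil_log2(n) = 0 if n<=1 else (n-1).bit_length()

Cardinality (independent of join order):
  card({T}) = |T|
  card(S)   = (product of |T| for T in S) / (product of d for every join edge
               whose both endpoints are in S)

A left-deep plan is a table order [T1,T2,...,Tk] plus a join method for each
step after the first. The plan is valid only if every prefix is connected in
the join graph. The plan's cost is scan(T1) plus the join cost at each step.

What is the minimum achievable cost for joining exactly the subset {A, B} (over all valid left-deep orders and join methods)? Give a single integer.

1200

Selinger DP over subsets of {A,B}:
  {A}: scan cost=20, card=20
  {B}: scan cost=500, card=500
  {AB}: card=80; try (A,hash)→1200, (A,nl_idx)→3080, (B,merge)→5140, (A,merge)→5620, (B,hash)→9040, (B,nl)→10020 …(+1); best=1200 via (A,hash)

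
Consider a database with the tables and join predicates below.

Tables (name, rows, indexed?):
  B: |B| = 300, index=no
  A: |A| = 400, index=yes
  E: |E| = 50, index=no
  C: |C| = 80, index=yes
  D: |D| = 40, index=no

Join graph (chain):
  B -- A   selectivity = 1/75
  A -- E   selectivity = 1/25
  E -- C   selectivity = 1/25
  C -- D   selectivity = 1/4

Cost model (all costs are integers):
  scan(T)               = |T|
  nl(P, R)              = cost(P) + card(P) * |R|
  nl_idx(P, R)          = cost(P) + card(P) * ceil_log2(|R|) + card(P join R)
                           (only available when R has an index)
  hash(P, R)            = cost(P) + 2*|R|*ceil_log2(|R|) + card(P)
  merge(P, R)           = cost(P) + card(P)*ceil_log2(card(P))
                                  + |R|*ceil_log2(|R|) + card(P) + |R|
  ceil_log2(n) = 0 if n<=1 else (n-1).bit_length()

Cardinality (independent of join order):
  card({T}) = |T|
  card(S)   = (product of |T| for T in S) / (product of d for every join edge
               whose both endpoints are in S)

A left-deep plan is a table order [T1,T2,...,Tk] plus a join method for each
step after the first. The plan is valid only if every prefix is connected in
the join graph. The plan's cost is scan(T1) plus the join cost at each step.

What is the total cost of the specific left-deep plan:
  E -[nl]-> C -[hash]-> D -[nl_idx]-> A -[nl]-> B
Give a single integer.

7724690

step 1: scan E: cost=50, card=50
step 2: join C via nl
    card(P join C) = 50*80/(25) = 160
    cost = 50 + 50*80 = 4050
step 3: join D via hash
    card(P join D) = 160*40/(4) = 1600
    cost = 4050 + 2*40*6 + 160 = 4690
step 4: join A via nl_idx
    card(P join A) = 1600*400/(25) = 25600
    cost = 4690 + 1600*9 + 25600 = 44690
step 5: join B via nl
    card(P join B) = 25600*300/(75) = 102400
    cost = 44690 + 25600*300 = 7724690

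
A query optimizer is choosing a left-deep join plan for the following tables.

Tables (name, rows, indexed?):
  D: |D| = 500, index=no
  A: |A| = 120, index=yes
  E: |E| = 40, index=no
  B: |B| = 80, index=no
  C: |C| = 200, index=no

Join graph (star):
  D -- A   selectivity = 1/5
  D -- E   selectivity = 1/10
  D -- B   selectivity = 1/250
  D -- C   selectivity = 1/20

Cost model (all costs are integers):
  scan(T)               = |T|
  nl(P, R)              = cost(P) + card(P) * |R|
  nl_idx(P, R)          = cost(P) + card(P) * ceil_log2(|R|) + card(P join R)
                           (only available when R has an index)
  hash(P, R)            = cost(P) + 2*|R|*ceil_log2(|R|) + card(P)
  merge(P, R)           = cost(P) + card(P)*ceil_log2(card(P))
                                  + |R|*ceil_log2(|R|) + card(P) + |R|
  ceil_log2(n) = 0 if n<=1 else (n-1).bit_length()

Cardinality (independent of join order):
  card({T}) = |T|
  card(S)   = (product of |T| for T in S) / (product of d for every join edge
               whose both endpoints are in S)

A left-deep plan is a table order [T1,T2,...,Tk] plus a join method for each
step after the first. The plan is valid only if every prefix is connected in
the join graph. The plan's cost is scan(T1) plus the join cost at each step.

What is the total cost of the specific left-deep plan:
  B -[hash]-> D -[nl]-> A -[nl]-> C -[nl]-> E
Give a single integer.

step 1: scan B: cost=80, card=80
step 2: join D via hash
    card(P join D) = 80*500/(250) = 160
    cost = 80 + 2*500*9 + 80 = 9160
step 3: join A via nl
    card(P join A) = 160*120/(5) = 3840
    cost = 9160 + 160*120 = 28360
step 4: join C via nl
    card(P join C) = 3840*200/(20) = 38400
    cost = 28360 + 3840*200 = 796360
step 5: join E via nl
    card(P join E) = 38400*40/(10) = 153600
    cost = 796360 + 38400*40 = 2332360

2332360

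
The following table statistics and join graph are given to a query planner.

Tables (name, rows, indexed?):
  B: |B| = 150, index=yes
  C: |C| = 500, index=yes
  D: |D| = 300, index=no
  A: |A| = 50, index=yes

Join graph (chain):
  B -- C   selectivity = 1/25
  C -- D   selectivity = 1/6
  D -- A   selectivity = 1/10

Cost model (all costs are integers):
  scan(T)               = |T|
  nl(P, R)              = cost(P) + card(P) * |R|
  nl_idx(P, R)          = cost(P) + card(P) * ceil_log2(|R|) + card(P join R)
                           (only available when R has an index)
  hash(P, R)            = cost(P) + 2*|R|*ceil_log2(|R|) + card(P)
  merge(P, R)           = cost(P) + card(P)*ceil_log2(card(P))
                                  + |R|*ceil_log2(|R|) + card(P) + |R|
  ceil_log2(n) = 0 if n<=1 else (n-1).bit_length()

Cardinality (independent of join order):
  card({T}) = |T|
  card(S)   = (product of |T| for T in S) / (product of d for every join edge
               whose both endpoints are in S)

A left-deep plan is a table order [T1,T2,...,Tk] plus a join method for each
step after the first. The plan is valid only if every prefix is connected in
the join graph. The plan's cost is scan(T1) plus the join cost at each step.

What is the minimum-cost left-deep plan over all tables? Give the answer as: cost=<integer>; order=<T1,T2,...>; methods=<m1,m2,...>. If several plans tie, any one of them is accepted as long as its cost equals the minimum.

cost=139100; order=D,A,C,B; methods=hash,hash,hash

Selinger DP (subsets sized 1..n):
  {B}: scan cost=150, card=150
  {C}: scan cost=500, card=500
  {D}: scan cost=300, card=300
  {A}: scan cost=50, card=50
  {BC}: card=3000; try (B,hash)→3400, (C,nl_idx)→4500, (C,merge)→6500, (B,merge)→6850, (B,nl_idx)→7500, (C,hash)→9300 …(+2); best=3400 via (B,hash)
  {CD}: card=25000; try (D,hash)→6400, (C,merge)→8300, (D,merge)→8500, (C,hash)→9600, (C,nl_idx)→28000, (C,nl)→150300 …(+1); best=6400 via (D,hash)
  {AD}: card=1500; try (A,hash)→1200, (D,merge)→3400, (A,nl_idx)→3600, (A,merge)→3650, (D,hash)→5500, (D,nl)→15050 …(+1); best=1200 via (A,hash)
  {BCD}: card=150000; try (D,hash)→11800, (B,hash)→33800, (D,merge)→45400, (B,nl_idx)→356400, (B,merge)→407750, (D,nl)→903400 …(+1); best=11800 via (D,hash)
  {ACD}: card=125000; try (C,hash)→11700, (C,merge)→24200, (A,hash)→32000, (C,nl_idx)→139700, (A,nl_idx)→281400, (A,merge)→406750 …(+2); best=11700 via (C,hash)
  {ABCD}: card=750000; try (B,hash)→139100, (A,hash)→162400, (A,nl_idx)→1661800, (B,nl_idx)→1761700, (B,merge)→2263050, (A,merge)→2862150 …(+2); best=139100 via (B,hash)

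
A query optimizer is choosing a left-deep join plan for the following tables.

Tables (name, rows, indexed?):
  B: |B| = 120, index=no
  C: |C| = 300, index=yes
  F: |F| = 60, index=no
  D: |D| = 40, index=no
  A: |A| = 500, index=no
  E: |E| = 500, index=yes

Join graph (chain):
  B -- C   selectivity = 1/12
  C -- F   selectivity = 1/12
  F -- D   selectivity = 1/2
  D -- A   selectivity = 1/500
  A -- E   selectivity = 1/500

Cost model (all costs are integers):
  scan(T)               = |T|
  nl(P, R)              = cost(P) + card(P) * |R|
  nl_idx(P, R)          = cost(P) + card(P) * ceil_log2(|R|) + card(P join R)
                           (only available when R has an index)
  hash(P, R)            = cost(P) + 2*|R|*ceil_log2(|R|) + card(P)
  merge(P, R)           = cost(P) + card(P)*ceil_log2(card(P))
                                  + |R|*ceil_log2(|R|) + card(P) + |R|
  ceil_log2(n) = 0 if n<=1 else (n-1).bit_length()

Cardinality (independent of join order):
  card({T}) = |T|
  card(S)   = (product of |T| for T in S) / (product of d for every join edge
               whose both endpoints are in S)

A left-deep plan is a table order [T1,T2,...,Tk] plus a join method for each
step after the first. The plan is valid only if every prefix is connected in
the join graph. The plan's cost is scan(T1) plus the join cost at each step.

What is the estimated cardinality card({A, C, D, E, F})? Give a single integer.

30000

Tables in S: A(500), C(300), D(40), E(500), F(60)
Edges inside S: C-F(d=12), F-D(d=2), D-A(d=500), A-E(d=500)
numerator = 500 * 300 * 40 * 500 * 60 = 180000000000
denominator = 12 * 2 * 500 * 500 = 6000000
card(S) = 180000000000 / 6000000 = 30000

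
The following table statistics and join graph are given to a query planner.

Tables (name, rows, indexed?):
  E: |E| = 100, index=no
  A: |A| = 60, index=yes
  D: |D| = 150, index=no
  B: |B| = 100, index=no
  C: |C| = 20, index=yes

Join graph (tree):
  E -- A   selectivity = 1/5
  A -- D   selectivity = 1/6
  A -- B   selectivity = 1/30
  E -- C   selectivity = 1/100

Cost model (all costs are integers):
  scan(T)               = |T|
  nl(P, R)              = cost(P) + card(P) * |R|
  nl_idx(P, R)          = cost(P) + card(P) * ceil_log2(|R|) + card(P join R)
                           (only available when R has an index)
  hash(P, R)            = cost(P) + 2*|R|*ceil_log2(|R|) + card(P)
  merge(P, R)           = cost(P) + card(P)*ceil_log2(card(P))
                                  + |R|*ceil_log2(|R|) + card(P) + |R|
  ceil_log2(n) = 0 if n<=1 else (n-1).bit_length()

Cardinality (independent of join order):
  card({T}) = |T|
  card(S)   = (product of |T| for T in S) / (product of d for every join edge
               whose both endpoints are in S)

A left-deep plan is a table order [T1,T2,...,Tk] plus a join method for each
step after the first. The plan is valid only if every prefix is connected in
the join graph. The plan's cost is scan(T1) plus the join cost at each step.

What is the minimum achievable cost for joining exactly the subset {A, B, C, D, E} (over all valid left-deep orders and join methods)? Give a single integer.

Selinger DP over subsets of {A,B,C,D,E}:
  {E}: scan cost=100, card=100
  {A}: scan cost=60, card=60
  {D}: scan cost=150, card=150
  {B}: scan cost=100, card=100
  {C}: scan cost=20, card=20
  {AE}: card=1200; try (A,hash)→920, (E,merge)→1280, (A,merge)→1320, (E,hash)→1520, (A,nl_idx)→1900, (E,nl)→6060 …(+1); best=920 via (A,hash)
  {CE}: card=20; try (C,hash)→400, (C,nl_idx)→620, (E,merge)→940, (C,merge)→1020, (E,hash)→1440, (E,nl)→2020 …(+1); best=400 via (C,hash)
  {AD}: card=1500; try (A,hash)→1020, (D,merge)→1830, (A,merge)→1920, (D,hash)→2520, (A,nl_idx)→2550, (D,nl)→9060 …(+1); best=1020 via (A,hash)
  {AB}: card=200; try (A,nl_idx)→900, (A,hash)→920, (B,merge)→1280, (A,merge)→1320, (B,hash)→1520, (B,nl)→6060 …(+1); best=900 via (A,nl_idx)
  {ADE}: card=30000; try (E,hash)→3920, (D,hash)→4520, (D,merge)→16670, (E,merge)→19820, (E,nl)→151020, (D,nl)→180920; best=3920 via (E,hash)
  {ABE}: card=4000; try (E,hash)→2500, (E,merge)→3500, (B,hash)→3520, (B,merge)→16120, (E,nl)→20900, (B,nl)→120920; best=2500 via (E,hash)
  {ACE}: card=240; try (A,nl_idx)→760, (A,merge)→940, (A,hash)→1140, (A,nl)→1600, (C,hash)→2320, (C,nl_idx)→7160 …(+2); best=760 via (A,nl_idx)
  {ABD}: card=5000; try (D,hash)→3500, (B,hash)→3920, (D,merge)→4050, (B,merge)→19820, (D,nl)→30900, (B,nl)→151020; best=3500 via (D,hash)
  {ABDE}: card=100000; try (D,hash)→8900, (E,hash)→9900, (B,hash)→35320, (D,merge)→55850, (E,merge)→74300, (B,merge)→484720 …(+3); best=8900 via (D,hash)
  {ACDE}: card=6000; try (D,hash)→3400, (D,merge)→4270, (C,hash)→34120, (D,nl)→36760, (C,nl_idx)→159920, (C,merge)→484040 …(+1); best=3400 via (D,hash)
  {ABCE}: card=800; try (B,hash)→2400, (B,merge)→3720, (C,hash)→6700, (C,nl_idx)→23300, (B,nl)→24760, (C,merge)→54620 …(+1); best=2400 via (B,hash)
  {ABCDE}: card=20000; try (D,hash)→5600, (B,hash)→10800, (D,merge)→12550, (B,merge)→88200, (C,hash)→109100, (D,nl)→122400 …(+4); best=5600 via (D,hash)

5600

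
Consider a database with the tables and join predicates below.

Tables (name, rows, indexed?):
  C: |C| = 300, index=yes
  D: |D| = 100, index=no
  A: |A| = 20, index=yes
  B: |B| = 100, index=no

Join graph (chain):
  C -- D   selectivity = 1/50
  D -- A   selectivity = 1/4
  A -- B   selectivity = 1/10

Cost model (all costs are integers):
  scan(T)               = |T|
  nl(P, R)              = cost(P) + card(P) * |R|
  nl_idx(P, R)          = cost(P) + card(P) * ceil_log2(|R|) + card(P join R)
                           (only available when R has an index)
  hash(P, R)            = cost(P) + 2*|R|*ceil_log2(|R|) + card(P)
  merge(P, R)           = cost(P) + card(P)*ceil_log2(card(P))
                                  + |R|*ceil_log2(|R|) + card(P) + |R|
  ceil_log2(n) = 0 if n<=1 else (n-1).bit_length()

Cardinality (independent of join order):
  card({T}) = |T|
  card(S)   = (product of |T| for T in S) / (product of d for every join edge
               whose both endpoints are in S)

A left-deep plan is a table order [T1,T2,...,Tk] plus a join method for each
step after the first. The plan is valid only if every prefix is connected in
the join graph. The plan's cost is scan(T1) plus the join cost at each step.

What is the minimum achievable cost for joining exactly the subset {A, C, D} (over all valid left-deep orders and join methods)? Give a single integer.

2400

Selinger DP over subsets of {A,C,D}:
  {C}: scan cost=300, card=300
  {D}: scan cost=100, card=100
  {A}: scan cost=20, card=20
  {CD}: card=600; try (C,nl_idx)→1600, (D,hash)→2000, (C,merge)→3900, (D,merge)→4100, (C,hash)→5600, (C,nl)→30100 …(+1); best=1600 via (C,nl_idx)
  {AD}: card=500; try (A,hash)→400, (D,merge)→940, (A,merge)→1020, (A,nl_idx)→1100, (D,hash)→1440, (D,nl)→2020 …(+1); best=400 via (A,hash)
  {ACD}: card=3000; try (A,hash)→2400, (C,hash)→6300, (A,nl_idx)→7600, (C,nl_idx)→7900, (A,merge)→8320, (C,merge)→8400 …(+2); best=2400 via (A,hash)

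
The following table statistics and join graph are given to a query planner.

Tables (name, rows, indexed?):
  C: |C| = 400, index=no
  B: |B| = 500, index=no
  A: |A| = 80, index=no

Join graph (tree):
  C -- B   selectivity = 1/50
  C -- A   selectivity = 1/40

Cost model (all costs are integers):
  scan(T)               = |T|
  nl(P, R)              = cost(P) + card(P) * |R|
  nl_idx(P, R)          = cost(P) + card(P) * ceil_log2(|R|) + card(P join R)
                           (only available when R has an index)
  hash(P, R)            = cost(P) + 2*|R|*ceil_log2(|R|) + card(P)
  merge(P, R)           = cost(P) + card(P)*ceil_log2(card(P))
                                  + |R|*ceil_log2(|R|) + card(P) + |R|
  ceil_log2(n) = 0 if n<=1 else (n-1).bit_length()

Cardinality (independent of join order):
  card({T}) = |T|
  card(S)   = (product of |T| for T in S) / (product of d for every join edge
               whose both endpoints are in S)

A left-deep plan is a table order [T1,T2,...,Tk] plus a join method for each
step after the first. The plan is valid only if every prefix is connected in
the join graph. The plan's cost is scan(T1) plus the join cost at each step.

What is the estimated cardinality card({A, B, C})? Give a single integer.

8000

Tables in S: A(80), B(500), C(400)
Edges inside S: C-B(d=50), C-A(d=40)
numerator = 80 * 500 * 400 = 16000000
denominator = 50 * 40 = 2000
card(S) = 16000000 / 2000 = 8000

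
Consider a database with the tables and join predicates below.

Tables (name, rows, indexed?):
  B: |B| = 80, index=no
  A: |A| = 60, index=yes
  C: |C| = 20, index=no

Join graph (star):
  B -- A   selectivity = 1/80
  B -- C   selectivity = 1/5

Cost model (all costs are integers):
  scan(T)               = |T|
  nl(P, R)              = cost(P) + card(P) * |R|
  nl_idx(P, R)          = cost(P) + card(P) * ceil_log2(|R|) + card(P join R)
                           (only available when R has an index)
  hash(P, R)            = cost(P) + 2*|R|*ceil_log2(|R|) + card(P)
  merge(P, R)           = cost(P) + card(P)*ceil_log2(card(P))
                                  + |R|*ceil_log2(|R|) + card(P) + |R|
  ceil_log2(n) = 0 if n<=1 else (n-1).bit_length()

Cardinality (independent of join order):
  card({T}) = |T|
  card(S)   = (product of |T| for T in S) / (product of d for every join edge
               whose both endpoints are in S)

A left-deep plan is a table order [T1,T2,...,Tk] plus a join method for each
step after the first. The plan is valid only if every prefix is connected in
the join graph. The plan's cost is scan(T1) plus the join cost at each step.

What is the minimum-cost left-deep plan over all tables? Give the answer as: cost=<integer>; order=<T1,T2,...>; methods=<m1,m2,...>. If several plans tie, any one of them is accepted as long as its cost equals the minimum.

cost=880; order=B,A,C; methods=nl_idx,hash

Selinger DP (subsets sized 1..n):
  {B}: scan cost=80, card=80
  {A}: scan cost=60, card=60
  {C}: scan cost=20, card=20
  {AB}: card=60; try (A,nl_idx)→620, (A,hash)→880, (B,merge)→1120, (A,merge)→1140, (B,hash)→1240, (B,nl)→4860 …(+1); best=620 via (A,nl_idx)
  {BC}: card=320; try (C,hash)→360, (B,merge)→780, (C,merge)→840, (B,hash)→1160, (B,nl)→1620, (C,nl)→1680; best=360 via (C,hash)
  {ABC}: card=240; try (C,hash)→880, (C,merge)→1160, (A,hash)→1400, (C,nl)→1820, (A,nl_idx)→2520, (A,merge)→3980 …(+1); best=880 via (C,hash)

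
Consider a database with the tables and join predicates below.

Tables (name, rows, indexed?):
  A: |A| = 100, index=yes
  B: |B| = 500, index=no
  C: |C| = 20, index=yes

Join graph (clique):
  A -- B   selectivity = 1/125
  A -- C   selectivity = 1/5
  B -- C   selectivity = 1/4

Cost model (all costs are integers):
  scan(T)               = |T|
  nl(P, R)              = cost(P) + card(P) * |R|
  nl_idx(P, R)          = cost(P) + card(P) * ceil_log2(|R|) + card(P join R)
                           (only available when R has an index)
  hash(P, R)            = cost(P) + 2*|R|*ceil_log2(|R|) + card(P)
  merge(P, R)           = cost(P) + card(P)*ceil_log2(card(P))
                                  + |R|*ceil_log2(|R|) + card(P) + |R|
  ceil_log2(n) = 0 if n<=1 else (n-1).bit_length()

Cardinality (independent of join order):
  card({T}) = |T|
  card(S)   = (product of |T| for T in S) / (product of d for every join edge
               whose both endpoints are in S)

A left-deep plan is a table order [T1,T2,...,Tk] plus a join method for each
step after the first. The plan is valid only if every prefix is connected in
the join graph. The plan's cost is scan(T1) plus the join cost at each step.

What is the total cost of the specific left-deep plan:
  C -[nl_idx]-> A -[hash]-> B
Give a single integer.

9960

step 1: scan C: cost=20, card=20
step 2: join A via nl_idx
    card(P join A) = 20*100/(5) = 400
    cost = 20 + 20*7 + 400 = 560
step 3: join B via hash
    card(P join B) = 400*500/(125*4) = 400
    cost = 560 + 2*500*9 + 400 = 9960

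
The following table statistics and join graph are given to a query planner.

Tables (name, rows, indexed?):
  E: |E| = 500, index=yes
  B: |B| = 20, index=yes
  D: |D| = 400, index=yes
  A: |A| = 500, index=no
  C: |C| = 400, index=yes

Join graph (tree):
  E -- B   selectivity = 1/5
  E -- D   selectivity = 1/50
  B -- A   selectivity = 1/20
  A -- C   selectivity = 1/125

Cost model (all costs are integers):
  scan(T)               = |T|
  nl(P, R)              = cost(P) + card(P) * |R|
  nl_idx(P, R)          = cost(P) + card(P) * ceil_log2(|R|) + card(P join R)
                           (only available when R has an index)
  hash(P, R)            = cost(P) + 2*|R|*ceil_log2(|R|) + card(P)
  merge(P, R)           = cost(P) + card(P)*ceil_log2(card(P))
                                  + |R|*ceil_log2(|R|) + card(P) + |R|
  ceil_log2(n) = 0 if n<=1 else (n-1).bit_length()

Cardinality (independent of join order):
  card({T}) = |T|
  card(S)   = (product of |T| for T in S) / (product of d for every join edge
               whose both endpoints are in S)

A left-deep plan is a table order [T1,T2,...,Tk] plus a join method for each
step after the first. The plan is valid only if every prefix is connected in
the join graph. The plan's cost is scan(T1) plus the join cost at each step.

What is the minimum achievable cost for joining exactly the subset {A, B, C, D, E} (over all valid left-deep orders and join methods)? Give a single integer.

Selinger DP over subsets of {A,B,C,D,E}:
  {E}: scan cost=500, card=500
  {B}: scan cost=20, card=20
  {D}: scan cost=400, card=400
  {A}: scan cost=500, card=500
  {C}: scan cost=400, card=400
  {BE}: card=2000; try (B,hash)→1200, (E,nl_idx)→2200, (B,nl_idx)→5000, (E,merge)→5140, (B,merge)→5620, (E,hash)→9040 …(+2); best=1200 via (B,hash)
  {DE}: card=4000; try (E,nl_idx)→8000, (D,hash)→8200, (D,nl_idx)→9000, (E,merge)→9400, (D,merge)→9500, (E,hash)→9800 …(+2); best=8000 via (E,nl_idx)
  {AB}: card=500; try (B,hash)→1200, (B,nl_idx)→3500, (A,merge)→5140, (B,merge)→5620, (A,hash)→9040, (A,nl)→10020 …(+1); best=1200 via (B,hash)
  {AC}: card=1600; try (C,nl_idx)→6600, (C,hash)→8200, (A,merge)→9400, (C,merge)→9500, (A,hash)→9800, (A,nl)→200400 …(+1); best=6600 via (C,nl_idx)
  {BDE}: card=16000; try (D,hash)→10400, (B,hash)→12200, (D,merge)→29200, (D,nl_idx)→35200, (B,nl_idx)→44000, (B,merge)→60120 …(+2); best=10400 via (D,hash)
  {ABE}: card=50000; try (E,hash)→10700, (E,merge)→11200, (A,hash)→12200, (A,merge)→30200, (E,nl_idx)→55700, (E,nl)→251200 …(+1); best=10700 via (E,hash)
  {ABC}: card=1600; try (C,nl_idx)→7300, (B,hash)→8400, (C,hash)→8900, (C,merge)→10200, (B,nl_idx)→16200, (B,merge)→25920 …(+2); best=7300 via (C,nl_idx)
  {ABDE}: card=400000; try (A,hash)→35400, (D,hash)→67900, (A,merge)→255400, (D,nl_idx)→860700, (D,merge)→864700, (A,nl)→8010400 …(+1); best=35400 via (A,hash)
  {ABCE}: card=160000; try (E,hash)→17900, (E,merge)→31500, (C,hash)→67900, (E,nl_idx)→181700, (C,nl_idx)→620700, (E,nl)→807300 …(+2); best=17900 via (E,hash)
  {ABCDE}: card=1280000; try (D,hash)→185100, (C,hash)→442600, (D,nl_idx)→2737900, (D,merge)→3061900, (C,nl_idx)→4915400, (C,merge)→8039400 …(+2); best=185100 via (D,hash)

185100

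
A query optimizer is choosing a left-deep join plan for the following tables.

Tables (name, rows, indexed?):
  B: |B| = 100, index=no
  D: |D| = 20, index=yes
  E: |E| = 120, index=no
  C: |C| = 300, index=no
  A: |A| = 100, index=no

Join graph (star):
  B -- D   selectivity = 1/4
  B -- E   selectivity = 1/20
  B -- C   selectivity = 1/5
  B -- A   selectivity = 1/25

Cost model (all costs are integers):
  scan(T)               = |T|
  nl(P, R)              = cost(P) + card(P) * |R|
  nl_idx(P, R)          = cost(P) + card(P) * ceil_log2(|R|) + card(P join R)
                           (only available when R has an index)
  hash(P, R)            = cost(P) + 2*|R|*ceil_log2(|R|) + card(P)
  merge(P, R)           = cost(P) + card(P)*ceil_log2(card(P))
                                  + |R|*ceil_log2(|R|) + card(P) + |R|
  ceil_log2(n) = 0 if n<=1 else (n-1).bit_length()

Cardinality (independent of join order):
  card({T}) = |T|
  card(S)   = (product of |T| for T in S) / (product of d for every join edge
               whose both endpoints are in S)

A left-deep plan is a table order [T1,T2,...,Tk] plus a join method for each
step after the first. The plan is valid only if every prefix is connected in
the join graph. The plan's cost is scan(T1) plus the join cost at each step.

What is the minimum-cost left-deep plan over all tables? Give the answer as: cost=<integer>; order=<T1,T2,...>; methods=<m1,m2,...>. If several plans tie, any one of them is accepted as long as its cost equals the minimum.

Selinger DP (subsets sized 1..n):
  {B}: scan cost=100, card=100
  {D}: scan cost=20, card=20
  {E}: scan cost=120, card=120
  {C}: scan cost=300, card=300
  {A}: scan cost=100, card=100
  {BD}: card=500; try (D,hash)→400, (B,merge)→940, (D,merge)→1020, (D,nl_idx)→1100, (B,hash)→1440, (B,nl)→2020 …(+1); best=400 via (D,hash)
  {BE}: card=600; try (B,hash)→1640, (E,merge)→1860, (E,hash)→1880, (B,merge)→1880, (E,nl)→12100, (B,nl)→12120; best=1640 via (B,hash)
  {BC}: card=6000; try (B,hash)→2000, (C,merge)→3900, (B,merge)→4100, (C,hash)→5600, (C,nl)→30100, (B,nl)→30300; best=2000 via (B,hash)
  {AB}: card=400; try (B,hash)→1600, (A,hash)→1600, (B,merge)→1700, (A,merge)→1700, (B,nl)→10100, (A,nl)→10100; best=1600 via (B,hash)
  {BDE}: card=3000; try (D,hash)→2440, (E,hash)→2580, (E,merge)→6360, (D,nl_idx)→7640, (D,merge)→8360, (D,nl)→13640 …(+1); best=2440 via (D,hash)
  {BCD}: card=30000; try (C,hash)→6300, (D,hash)→8200, (C,merge)→8400, (D,nl_idx)→62000, (D,merge)→86120, (D,nl)→122000 …(+1); best=6300 via (C,hash)
  {ABD}: card=2000; try (D,hash)→2200, (A,hash)→2300, (D,nl_idx)→5600, (D,merge)→5720, (A,merge)→6200, (D,nl)→9600 …(+1); best=2200 via (D,hash)
  {BCE}: card=36000; try (C,hash)→7640, (E,hash)→9680, (C,merge)→11240, (E,merge)→86960, (C,nl)→181640, (E,nl)→722000; best=7640 via (C,hash)
  {ABE}: card=2400; try (A,hash)→3640, (E,hash)→3680, (E,merge)→6560, (A,merge)→9040, (E,nl)→49600, (A,nl)→61640; best=3640 via (A,hash)
  {ABC}: card=24000; try (C,hash)→7400, (C,merge)→8600, (A,hash)→9400, (A,merge)→86800, (C,nl)→121600, (A,nl)→602000; best=7400 via (C,hash)
  {BCDE}: card=180000; try (C,hash)→10840, (E,hash)→37980, (D,hash)→43840, (C,merge)→44440, (D,nl_idx)→367640, (E,merge)→487260 …(+4); best=10840 via (C,hash)
  {ABDE}: card=12000; try (E,hash)→5880, (D,hash)→6240, (A,hash)→6840, (E,merge)→27160, (D,nl_idx)→27640, (D,merge)→34960 …(+4); best=5880 via (E,hash)
  {ABCD}: card=120000; try (C,hash)→9600, (C,merge)→29200, (D,hash)→31600, (A,hash)→37700, (D,nl_idx)→247400, (D,merge)→391520 …(+4); best=9600 via (C,hash)
  {ABCE}: card=144000; try (C,hash)→11440, (E,hash)→33080, (C,merge)→37840, (A,hash)→45040, (E,merge)→392360, (A,merge)→620440 …(+3); best=11440 via (C,hash)
  {ABCDE}: card=720000; try (C,hash)→23280, (E,hash)→131280, (D,hash)→155640, (C,merge)→188880, (A,hash)→192240, (D,nl_idx)→1451440 …(+7); best=23280 via (C,hash)

cost=23280; order=A,B,D,E,C; methods=hash,hash,hash,hash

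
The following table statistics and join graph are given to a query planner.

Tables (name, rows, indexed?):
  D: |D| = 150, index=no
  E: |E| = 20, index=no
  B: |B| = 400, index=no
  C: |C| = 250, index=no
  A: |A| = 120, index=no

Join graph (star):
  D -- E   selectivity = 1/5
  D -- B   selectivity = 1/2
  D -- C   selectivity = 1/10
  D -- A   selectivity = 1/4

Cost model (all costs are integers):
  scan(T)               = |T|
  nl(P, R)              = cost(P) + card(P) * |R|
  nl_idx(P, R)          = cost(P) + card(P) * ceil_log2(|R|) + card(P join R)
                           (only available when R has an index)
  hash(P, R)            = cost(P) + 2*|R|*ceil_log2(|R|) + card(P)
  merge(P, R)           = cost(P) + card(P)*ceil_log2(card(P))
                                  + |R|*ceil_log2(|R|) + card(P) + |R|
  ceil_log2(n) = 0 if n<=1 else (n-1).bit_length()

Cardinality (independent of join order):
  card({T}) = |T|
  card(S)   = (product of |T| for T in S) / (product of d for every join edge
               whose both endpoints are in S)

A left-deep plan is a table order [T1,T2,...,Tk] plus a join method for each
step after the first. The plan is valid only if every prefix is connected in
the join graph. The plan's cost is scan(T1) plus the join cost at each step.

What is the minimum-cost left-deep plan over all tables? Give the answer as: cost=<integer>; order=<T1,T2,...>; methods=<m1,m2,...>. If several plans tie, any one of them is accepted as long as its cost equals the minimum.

Selinger DP (subsets sized 1..n):
  {D}: scan cost=150, card=150
  {E}: scan cost=20, card=20
  {B}: scan cost=400, card=400
  {C}: scan cost=250, card=250
  {A}: scan cost=120, card=120
  {DE}: card=600; try (E,hash)→500, (D,merge)→1490, (E,merge)→1620, (D,hash)→2440, (D,nl)→3020, (E,nl)→3150; best=500 via (E,hash)
  {BD}: card=30000; try (D,hash)→3200, (B,merge)→5500, (D,merge)→5750, (B,hash)→7500, (B,nl)→60150, (D,nl)→60400; best=3200 via (D,hash)
  {CD}: card=3750; try (D,hash)→2900, (C,merge)→3750, (D,merge)→3850, (C,hash)→4300, (C,nl)→37650, (D,nl)→37750; best=2900 via (D,hash)
  {AD}: card=4500; try (A,hash)→1980, (D,merge)→2430, (A,merge)→2460, (D,hash)→2640, (D,nl)→18120, (A,nl)→18150; best=1980 via (A,hash)
  {BDE}: card=120000; try (B,hash)→8300, (B,merge)→11100, (E,hash)→33400, (B,nl)→240500, (E,merge)→483320, (E,nl)→603200; best=8300 via (B,hash)
  {CDE}: card=15000; try (C,hash)→5100, (E,hash)→6850, (C,merge)→9350, (E,merge)→51770, (E,nl)→77900, (C,nl)→150500; best=5100 via (C,hash)
  {ADE}: card=18000; try (A,hash)→2780, (E,hash)→6680, (A,merge)→8060, (E,merge)→65100, (A,nl)→72500, (E,nl)→91980; best=2780 via (A,hash)
  {BCD}: card=750000; try (B,hash)→13850, (C,hash)→37200, (B,merge)→55650, (C,merge)→485450, (B,nl)→1502900, (C,nl)→7503200; best=13850 via (B,hash)
  {ABD}: card=900000; try (B,hash)→13680, (A,hash)→34880, (B,merge)→68980, (A,merge)→484160, (B,nl)→1801980, (A,nl)→3603200; best=13680 via (B,hash)
  {ACD}: card=112500; try (A,hash)→8330, (C,hash)→10480, (A,merge)→52610, (C,merge)→67230, (A,nl)→452900, (C,nl)→1126980; best=8330 via (A,hash)
  {BCDE}: card=3000000; try (B,hash)→27300, (C,hash)→132300, (B,merge)→234100, (E,hash)→764050, (C,merge)→2170550, (B,nl)→6005100 …(+3); best=27300 via (B,hash)
  {ABDE}: card=3600000; try (B,hash)→27980, (A,hash)→129980, (B,merge)→294780, (E,hash)→913880, (A,merge)→2169260, (B,nl)→7202780 …(+3); best=27980 via (B,hash)
  {ACDE}: card=450000; try (A,hash)→21780, (C,hash)→24780, (E,hash)→121030, (A,merge)→231060, (C,merge)→293030, (A,nl)→1805100 …(+3); best=21780 via (A,hash)
  {ABCD}: card=22500000; try (B,hash)→128030, (A,hash)→765530, (C,hash)→917680, (B,merge)→2037330, (A,merge)→15764810, (C,merge)→18915930 …(+3); best=128030 via (B,hash)
  {ABCDE}: card=90000000; try (B,hash)→478980, (A,hash)→3028980, (C,hash)→3631980, (B,merge)→9025780, (E,hash)→22628230, (A,merge)→69028260 …(+6); best=478980 via (B,hash)

cost=478980; order=D,E,C,A,B; methods=hash,hash,hash,hash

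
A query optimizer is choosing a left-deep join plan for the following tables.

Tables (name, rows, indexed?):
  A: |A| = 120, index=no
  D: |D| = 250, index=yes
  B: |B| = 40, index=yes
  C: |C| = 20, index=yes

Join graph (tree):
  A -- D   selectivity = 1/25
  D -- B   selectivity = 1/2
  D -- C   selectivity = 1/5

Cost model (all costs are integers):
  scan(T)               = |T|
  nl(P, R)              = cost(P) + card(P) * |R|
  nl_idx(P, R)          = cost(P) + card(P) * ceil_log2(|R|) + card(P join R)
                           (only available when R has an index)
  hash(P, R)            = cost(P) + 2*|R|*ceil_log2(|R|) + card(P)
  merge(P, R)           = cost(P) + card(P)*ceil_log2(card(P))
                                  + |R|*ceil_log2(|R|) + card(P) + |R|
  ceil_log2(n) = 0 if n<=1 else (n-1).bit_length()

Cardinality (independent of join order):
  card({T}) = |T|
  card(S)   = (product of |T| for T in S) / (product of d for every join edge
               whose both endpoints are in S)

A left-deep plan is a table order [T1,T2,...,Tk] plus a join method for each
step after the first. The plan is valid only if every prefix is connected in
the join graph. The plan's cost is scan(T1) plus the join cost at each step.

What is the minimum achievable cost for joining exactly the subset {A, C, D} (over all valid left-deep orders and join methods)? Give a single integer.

Selinger DP over subsets of {A,C,D}:
  {A}: scan cost=120, card=120
  {D}: scan cost=250, card=250
  {C}: scan cost=20, card=20
  {AD}: card=1200; try (A,hash)→2180, (D,nl_idx)→2280, (D,merge)→3330, (A,merge)→3460, (D,hash)→4240, (D,nl)→30120 …(+1); best=2180 via (A,hash)
  {CD}: card=1000; try (C,hash)→700, (D,nl_idx)→1180, (D,merge)→2390, (C,nl_idx)→2500, (C,merge)→2620, (D,hash)→4040 …(+2); best=700 via (C,hash)
  {ACD}: card=4800; try (A,hash)→3380, (C,hash)→3580, (A,merge)→12660, (C,nl_idx)→12980, (C,merge)→16700, (C,nl)→26180 …(+1); best=3380 via (A,hash)

3380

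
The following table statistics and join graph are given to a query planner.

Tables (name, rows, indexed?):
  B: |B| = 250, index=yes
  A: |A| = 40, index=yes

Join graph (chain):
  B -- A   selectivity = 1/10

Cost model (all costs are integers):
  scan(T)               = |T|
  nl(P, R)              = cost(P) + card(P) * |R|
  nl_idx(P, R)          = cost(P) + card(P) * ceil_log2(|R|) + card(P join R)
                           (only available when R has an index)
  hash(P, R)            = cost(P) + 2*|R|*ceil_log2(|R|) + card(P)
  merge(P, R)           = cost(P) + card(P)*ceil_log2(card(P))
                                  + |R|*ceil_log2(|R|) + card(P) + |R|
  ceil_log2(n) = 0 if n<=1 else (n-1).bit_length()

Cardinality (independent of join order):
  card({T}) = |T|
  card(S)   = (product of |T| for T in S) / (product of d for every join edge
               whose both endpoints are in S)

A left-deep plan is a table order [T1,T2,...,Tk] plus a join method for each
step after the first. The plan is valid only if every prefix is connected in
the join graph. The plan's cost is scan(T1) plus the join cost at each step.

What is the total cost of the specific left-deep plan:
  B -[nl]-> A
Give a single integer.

10250

step 1: scan B: cost=250, card=250
step 2: join A via nl
    card(P join A) = 250*40/(10) = 1000
    cost = 250 + 250*40 = 10250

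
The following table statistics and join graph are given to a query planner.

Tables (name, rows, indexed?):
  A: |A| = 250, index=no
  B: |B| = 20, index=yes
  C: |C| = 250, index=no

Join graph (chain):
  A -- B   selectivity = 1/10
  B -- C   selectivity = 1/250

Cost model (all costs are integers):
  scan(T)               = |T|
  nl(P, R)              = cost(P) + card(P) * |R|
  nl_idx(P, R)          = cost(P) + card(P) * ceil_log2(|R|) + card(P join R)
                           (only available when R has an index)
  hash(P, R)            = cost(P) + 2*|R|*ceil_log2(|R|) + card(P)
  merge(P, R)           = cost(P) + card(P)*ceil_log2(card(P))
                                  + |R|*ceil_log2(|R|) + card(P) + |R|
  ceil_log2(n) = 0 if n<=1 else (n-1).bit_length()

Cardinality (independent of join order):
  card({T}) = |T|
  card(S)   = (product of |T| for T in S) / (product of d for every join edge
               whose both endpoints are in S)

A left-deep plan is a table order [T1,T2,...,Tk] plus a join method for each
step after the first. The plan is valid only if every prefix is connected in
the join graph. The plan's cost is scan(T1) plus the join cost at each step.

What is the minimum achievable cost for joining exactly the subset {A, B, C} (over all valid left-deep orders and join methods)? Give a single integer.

Selinger DP over subsets of {A,B,C}:
  {A}: scan cost=250, card=250
  {B}: scan cost=20, card=20
  {C}: scan cost=250, card=250
  {AB}: card=500; try (B,hash)→700, (B,nl_idx)→2000, (A,merge)→2390, (B,merge)→2620, (A,hash)→4040, (A,nl)→5020 …(+1); best=700 via (B,hash)
  {BC}: card=20; try (B,hash)→700, (B,nl_idx)→1520, (C,merge)→2390, (B,merge)→2620, (C,hash)→4040, (C,nl)→5020 …(+1); best=700 via (B,hash)
  {ABC}: card=500; try (A,merge)→3070, (A,hash)→4720, (C,hash)→5200, (A,nl)→5700, (C,merge)→7950, (C,nl)→125700; best=3070 via (A,merge)

3070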